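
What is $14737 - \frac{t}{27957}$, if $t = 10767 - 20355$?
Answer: $\frac{137337299}{9319} \approx 14737.0$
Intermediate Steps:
$t = -9588$ ($t = 10767 - 20355 = -9588$)
$14737 - \frac{t}{27957} = 14737 - - \frac{9588}{27957} = 14737 - \left(-9588\right) \frac{1}{27957} = 14737 - - \frac{3196}{9319} = 14737 + \frac{3196}{9319} = \frac{137337299}{9319}$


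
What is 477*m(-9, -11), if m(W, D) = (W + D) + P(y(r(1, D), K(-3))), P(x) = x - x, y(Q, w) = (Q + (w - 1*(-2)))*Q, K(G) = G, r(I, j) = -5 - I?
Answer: -9540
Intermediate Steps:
y(Q, w) = Q*(2 + Q + w) (y(Q, w) = (Q + (w + 2))*Q = (Q + (2 + w))*Q = (2 + Q + w)*Q = Q*(2 + Q + w))
P(x) = 0
m(W, D) = D + W (m(W, D) = (W + D) + 0 = (D + W) + 0 = D + W)
477*m(-9, -11) = 477*(-11 - 9) = 477*(-20) = -9540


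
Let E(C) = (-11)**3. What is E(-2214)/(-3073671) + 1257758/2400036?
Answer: 644854789589/1229486842026 ≈ 0.52449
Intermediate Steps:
E(C) = -1331
E(-2214)/(-3073671) + 1257758/2400036 = -1331/(-3073671) + 1257758/2400036 = -1331*(-1/3073671) + 1257758*(1/2400036) = 1331/3073671 + 628879/1200018 = 644854789589/1229486842026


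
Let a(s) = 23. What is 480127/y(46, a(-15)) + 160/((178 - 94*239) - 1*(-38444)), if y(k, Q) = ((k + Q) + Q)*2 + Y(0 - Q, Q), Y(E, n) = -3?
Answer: 1939240193/731059 ≈ 2652.6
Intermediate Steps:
y(k, Q) = -3 + 2*k + 4*Q (y(k, Q) = ((k + Q) + Q)*2 - 3 = ((Q + k) + Q)*2 - 3 = (k + 2*Q)*2 - 3 = (2*k + 4*Q) - 3 = -3 + 2*k + 4*Q)
480127/y(46, a(-15)) + 160/((178 - 94*239) - 1*(-38444)) = 480127/(-3 + 2*46 + 4*23) + 160/((178 - 94*239) - 1*(-38444)) = 480127/(-3 + 92 + 92) + 160/((178 - 22466) + 38444) = 480127/181 + 160/(-22288 + 38444) = 480127*(1/181) + 160/16156 = 480127/181 + 160*(1/16156) = 480127/181 + 40/4039 = 1939240193/731059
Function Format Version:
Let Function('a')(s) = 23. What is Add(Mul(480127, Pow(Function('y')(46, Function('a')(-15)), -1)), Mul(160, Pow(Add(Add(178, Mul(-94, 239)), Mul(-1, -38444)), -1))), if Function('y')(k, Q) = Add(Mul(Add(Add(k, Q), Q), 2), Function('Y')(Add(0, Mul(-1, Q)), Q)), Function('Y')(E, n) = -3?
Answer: Rational(1939240193, 731059) ≈ 2652.6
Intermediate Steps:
Function('y')(k, Q) = Add(-3, Mul(2, k), Mul(4, Q)) (Function('y')(k, Q) = Add(Mul(Add(Add(k, Q), Q), 2), -3) = Add(Mul(Add(Add(Q, k), Q), 2), -3) = Add(Mul(Add(k, Mul(2, Q)), 2), -3) = Add(Add(Mul(2, k), Mul(4, Q)), -3) = Add(-3, Mul(2, k), Mul(4, Q)))
Add(Mul(480127, Pow(Function('y')(46, Function('a')(-15)), -1)), Mul(160, Pow(Add(Add(178, Mul(-94, 239)), Mul(-1, -38444)), -1))) = Add(Mul(480127, Pow(Add(-3, Mul(2, 46), Mul(4, 23)), -1)), Mul(160, Pow(Add(Add(178, Mul(-94, 239)), Mul(-1, -38444)), -1))) = Add(Mul(480127, Pow(Add(-3, 92, 92), -1)), Mul(160, Pow(Add(Add(178, -22466), 38444), -1))) = Add(Mul(480127, Pow(181, -1)), Mul(160, Pow(Add(-22288, 38444), -1))) = Add(Mul(480127, Rational(1, 181)), Mul(160, Pow(16156, -1))) = Add(Rational(480127, 181), Mul(160, Rational(1, 16156))) = Add(Rational(480127, 181), Rational(40, 4039)) = Rational(1939240193, 731059)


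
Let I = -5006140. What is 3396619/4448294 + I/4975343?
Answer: -5369437959843/22131788414842 ≈ -0.24261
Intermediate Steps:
3396619/4448294 + I/4975343 = 3396619/4448294 - 5006140/4975343 = -5369437959843/22131788414842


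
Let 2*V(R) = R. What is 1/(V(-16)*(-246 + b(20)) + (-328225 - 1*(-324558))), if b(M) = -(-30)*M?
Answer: -1/6499 ≈ -0.00015387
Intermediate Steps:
V(R) = R/2
b(M) = 30*M
1/(V(-16)*(-246 + b(20)) + (-328225 - 1*(-324558))) = 1/(((½)*(-16))*(-246 + 30*20) + (-328225 - 1*(-324558))) = 1/(-8*(-246 + 600) + (-328225 + 324558)) = 1/(-8*354 - 3667) = 1/(-2832 - 3667) = 1/(-6499) = -1/6499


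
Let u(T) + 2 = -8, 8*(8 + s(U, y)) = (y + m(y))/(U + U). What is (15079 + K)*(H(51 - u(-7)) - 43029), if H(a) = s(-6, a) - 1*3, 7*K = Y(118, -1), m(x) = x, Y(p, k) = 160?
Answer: -218401049453/336 ≈ -6.5000e+8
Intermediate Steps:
s(U, y) = -8 + y/(8*U) (s(U, y) = -8 + ((y + y)/(U + U))/8 = -8 + ((2*y)/((2*U)))/8 = -8 + ((2*y)*(1/(2*U)))/8 = -8 + (y/U)/8 = -8 + y/(8*U))
K = 160/7 (K = (⅐)*160 = 160/7 ≈ 22.857)
u(T) = -10 (u(T) = -2 - 8 = -10)
H(a) = -11 - a/48 (H(a) = (-8 + (⅛)*a/(-6)) - 1*3 = (-8 + (⅛)*a*(-⅙)) - 3 = (-8 - a/48) - 3 = -11 - a/48)
(15079 + K)*(H(51 - u(-7)) - 43029) = (15079 + 160/7)*((-11 - (51 - 1*(-10))/48) - 43029) = 105713*((-11 - (51 + 10)/48) - 43029)/7 = 105713*((-11 - 1/48*61) - 43029)/7 = 105713*((-11 - 61/48) - 43029)/7 = 105713*(-589/48 - 43029)/7 = (105713/7)*(-2065981/48) = -218401049453/336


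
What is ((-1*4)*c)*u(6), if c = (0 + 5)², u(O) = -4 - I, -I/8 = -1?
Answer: 1200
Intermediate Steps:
I = 8 (I = -8*(-1) = 8)
u(O) = -12 (u(O) = -4 - 1*8 = -4 - 8 = -12)
c = 25 (c = 5² = 25)
((-1*4)*c)*u(6) = (-1*4*25)*(-12) = -4*25*(-12) = -100*(-12) = 1200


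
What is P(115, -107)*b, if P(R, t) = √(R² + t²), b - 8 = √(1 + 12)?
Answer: 13*√146*(8 + √13) ≈ 1823.0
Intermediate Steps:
b = 8 + √13 (b = 8 + √(1 + 12) = 8 + √13 ≈ 11.606)
P(115, -107)*b = √(115² + (-107)²)*(8 + √13) = √(13225 + 11449)*(8 + √13) = √24674*(8 + √13) = (13*√146)*(8 + √13) = 13*√146*(8 + √13)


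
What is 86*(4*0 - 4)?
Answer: -344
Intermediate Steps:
86*(4*0 - 4) = 86*(0 - 4) = 86*(-4) = -344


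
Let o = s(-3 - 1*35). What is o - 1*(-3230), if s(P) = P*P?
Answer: 4674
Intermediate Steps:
s(P) = P²
o = 1444 (o = (-3 - 1*35)² = (-3 - 35)² = (-38)² = 1444)
o - 1*(-3230) = 1444 - 1*(-3230) = 1444 + 3230 = 4674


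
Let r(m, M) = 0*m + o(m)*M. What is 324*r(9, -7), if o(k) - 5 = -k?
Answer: 9072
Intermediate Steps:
o(k) = 5 - k
r(m, M) = M*(5 - m) (r(m, M) = 0*m + (5 - m)*M = 0 + M*(5 - m) = M*(5 - m))
324*r(9, -7) = 324*(-7*(5 - 1*9)) = 324*(-7*(5 - 9)) = 324*(-7*(-4)) = 324*28 = 9072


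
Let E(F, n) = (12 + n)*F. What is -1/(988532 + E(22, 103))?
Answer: -1/991062 ≈ -1.0090e-6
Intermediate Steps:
E(F, n) = F*(12 + n)
-1/(988532 + E(22, 103)) = -1/(988532 + 22*(12 + 103)) = -1/(988532 + 22*115) = -1/(988532 + 2530) = -1/991062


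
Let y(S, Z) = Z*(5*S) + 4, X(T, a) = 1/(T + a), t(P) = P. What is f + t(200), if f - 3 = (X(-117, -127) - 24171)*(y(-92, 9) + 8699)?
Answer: -26911269643/244 ≈ -1.1029e+8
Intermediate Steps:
y(S, Z) = 4 + 5*S*Z (y(S, Z) = 5*S*Z + 4 = 4 + 5*S*Z)
f = -26911318443/244 (f = 3 + (1/(-117 - 127) - 24171)*((4 + 5*(-92)*9) + 8699) = 3 + (1/(-244) - 24171)*((4 - 4140) + 8699) = 3 + (-1/244 - 24171)*(-4136 + 8699) = 3 - 5897725/244*4563 = 3 - 26911319175/244 = -26911318443/244 ≈ -1.1029e+8)
f + t(200) = -26911318443/244 + 200 = -26911269643/244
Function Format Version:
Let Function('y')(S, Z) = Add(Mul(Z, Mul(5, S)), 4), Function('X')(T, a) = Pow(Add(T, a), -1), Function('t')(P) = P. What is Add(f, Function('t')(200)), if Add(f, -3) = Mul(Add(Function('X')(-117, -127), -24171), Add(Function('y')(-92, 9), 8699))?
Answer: Rational(-26911269643, 244) ≈ -1.1029e+8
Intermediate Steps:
Function('y')(S, Z) = Add(4, Mul(5, S, Z)) (Function('y')(S, Z) = Add(Mul(5, S, Z), 4) = Add(4, Mul(5, S, Z)))
f = Rational(-26911318443, 244) (f = Add(3, Mul(Add(Pow(Add(-117, -127), -1), -24171), Add(Add(4, Mul(5, -92, 9)), 8699))) = Add(3, Mul(Add(Pow(-244, -1), -24171), Add(Add(4, -4140), 8699))) = Add(3, Mul(Add(Rational(-1, 244), -24171), Add(-4136, 8699))) = Add(3, Mul(Rational(-5897725, 244), 4563)) = Add(3, Rational(-26911319175, 244)) = Rational(-26911318443, 244) ≈ -1.1029e+8)
Add(f, Function('t')(200)) = Add(Rational(-26911318443, 244), 200) = Rational(-26911269643, 244)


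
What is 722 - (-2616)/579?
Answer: 140218/193 ≈ 726.52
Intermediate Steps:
722 - (-2616)/579 = 722 - 109*(-8/193) = 722 + 872/193 = 140218/193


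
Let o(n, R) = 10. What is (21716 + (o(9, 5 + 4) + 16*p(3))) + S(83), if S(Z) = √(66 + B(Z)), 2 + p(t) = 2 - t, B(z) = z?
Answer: 21678 + √149 ≈ 21690.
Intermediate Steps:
p(t) = -t (p(t) = -2 + (2 - t) = -t)
S(Z) = √(66 + Z)
(21716 + (o(9, 5 + 4) + 16*p(3))) + S(83) = (21716 + (10 + 16*(-1*3))) + √(66 + 83) = (21716 + (10 + 16*(-3))) + √149 = (21716 + (10 - 48)) + √149 = (21716 - 38) + √149 = 21678 + √149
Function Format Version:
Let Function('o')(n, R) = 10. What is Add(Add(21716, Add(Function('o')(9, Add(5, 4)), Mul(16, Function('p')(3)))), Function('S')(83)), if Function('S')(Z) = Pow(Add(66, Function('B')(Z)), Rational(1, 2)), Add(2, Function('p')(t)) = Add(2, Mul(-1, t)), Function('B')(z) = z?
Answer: Add(21678, Pow(149, Rational(1, 2))) ≈ 21690.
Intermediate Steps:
Function('p')(t) = Mul(-1, t) (Function('p')(t) = Add(-2, Add(2, Mul(-1, t))) = Mul(-1, t))
Function('S')(Z) = Pow(Add(66, Z), Rational(1, 2))
Add(Add(21716, Add(Function('o')(9, Add(5, 4)), Mul(16, Function('p')(3)))), Function('S')(83)) = Add(Add(21716, Add(10, Mul(16, Mul(-1, 3)))), Pow(Add(66, 83), Rational(1, 2))) = Add(Add(21716, Add(10, Mul(16, -3))), Pow(149, Rational(1, 2))) = Add(Add(21716, Add(10, -48)), Pow(149, Rational(1, 2))) = Add(Add(21716, -38), Pow(149, Rational(1, 2))) = Add(21678, Pow(149, Rational(1, 2)))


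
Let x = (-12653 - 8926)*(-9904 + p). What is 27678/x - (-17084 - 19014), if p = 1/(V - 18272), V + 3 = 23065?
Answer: 12317975569165866/341237063687 ≈ 36098.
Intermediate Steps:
V = 23062 (V = -3 + 23065 = 23062)
p = 1/4790 (p = 1/(23062 - 18272) = 1/4790 ≈ 0.00020877)
x = 1023711191061/4790 (x = (-12653 - 8926)*(-9904 + 1/4790) = -21579*(-47440159/4790) = 1023711191061/4790 ≈ 2.1372e+8)
27678/x - (-17084 - 19014) = 27678/(1023711191061/4790) - (-17084 - 19014) = 27678*(4790/1023711191061) - 1*(-36098) = 44192540/341237063687 + 36098 = 12317975569165866/341237063687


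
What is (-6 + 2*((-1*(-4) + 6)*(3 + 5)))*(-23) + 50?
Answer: -3492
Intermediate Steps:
(-6 + 2*((-1*(-4) + 6)*(3 + 5)))*(-23) + 50 = (-6 + 2*((4 + 6)*8))*(-23) + 50 = (-6 + 2*(10*8))*(-23) + 50 = (-6 + 2*80)*(-23) + 50 = (-6 + 160)*(-23) + 50 = 154*(-23) + 50 = -3542 + 50 = -3492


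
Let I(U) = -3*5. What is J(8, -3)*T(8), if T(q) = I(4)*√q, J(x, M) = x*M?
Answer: 720*√2 ≈ 1018.2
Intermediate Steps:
I(U) = -15
J(x, M) = M*x
T(q) = -15*√q
J(8, -3)*T(8) = (-3*8)*(-30*√2) = -(-360)*2*√2 = -(-720)*√2 = 720*√2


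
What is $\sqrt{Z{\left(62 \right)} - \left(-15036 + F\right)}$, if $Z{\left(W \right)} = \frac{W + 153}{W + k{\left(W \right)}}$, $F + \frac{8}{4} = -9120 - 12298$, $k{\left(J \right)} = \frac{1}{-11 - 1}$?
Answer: $\frac{6 \sqrt{559094869}}{743} \approx 190.94$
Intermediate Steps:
$k{\left(J \right)} = - \frac{1}{12}$ ($k{\left(J \right)} = \frac{1}{-12} = - \frac{1}{12}$)
$F = -21420$ ($F = -2 - 21418 = -21420$)
$Z{\left(W \right)} = \frac{153 + W}{- \frac{1}{12} + W}$ ($Z{\left(W \right)} = \frac{W + 153}{W - \frac{1}{12}} = \frac{153 + W}{- \frac{1}{12} + W}$)
$\sqrt{Z{\left(62 \right)} - \left(-15036 + F\right)} = \sqrt{\frac{12 \left(153 + 62\right)}{-1 + 12 \cdot 62} + \left(15036 - -21420\right)} = \sqrt{12 \frac{1}{-1 + 744} \cdot 215 + \left(15036 + 21420\right)} = \sqrt{12 \cdot \frac{1}{743} \cdot 215 + 36456} = \sqrt{\frac{2580}{743} + 36456} = \sqrt{\frac{27089388}{743}} = \frac{6 \sqrt{559094869}}{743}$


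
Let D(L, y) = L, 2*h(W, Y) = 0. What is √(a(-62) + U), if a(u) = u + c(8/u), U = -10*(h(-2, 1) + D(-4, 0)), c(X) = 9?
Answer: I*√13 ≈ 3.6056*I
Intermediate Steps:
h(W, Y) = 0 (h(W, Y) = (½)*0 = 0)
U = 40 (U = -10*(0 - 4) = -10*(-4) = 40)
a(u) = 9 + u (a(u) = u + 9 = 9 + u)
√(a(-62) + U) = √((9 - 62) + 40) = √(-53 + 40) = √(-13) = I*√13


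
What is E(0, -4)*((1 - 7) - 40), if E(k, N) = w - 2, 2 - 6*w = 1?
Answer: 253/3 ≈ 84.333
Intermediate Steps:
w = 1/6 (w = 1/3 - 1/6*1 = 1/3 - 1/6 = 1/6 ≈ 0.16667)
E(k, N) = -11/6 (E(k, N) = 1/6 - 2 = -11/6)
E(0, -4)*((1 - 7) - 40) = -11*((1 - 7) - 40)/6 = -11*(-6 - 40)/6 = -11/6*(-46) = 253/3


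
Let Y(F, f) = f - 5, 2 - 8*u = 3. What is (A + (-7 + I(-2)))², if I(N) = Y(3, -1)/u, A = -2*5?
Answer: 961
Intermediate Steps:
u = -⅛ (u = ¼ - ⅛*3 = ¼ - 3/8 = -⅛ ≈ -0.12500)
A = -10
Y(F, f) = -5 + f
I(N) = 48 (I(N) = (-5 - 1)/(-⅛) = -6*(-8) = 48)
(A + (-7 + I(-2)))² = (-10 + (-7 + 48))² = (-10 + 41)² = 31² = 961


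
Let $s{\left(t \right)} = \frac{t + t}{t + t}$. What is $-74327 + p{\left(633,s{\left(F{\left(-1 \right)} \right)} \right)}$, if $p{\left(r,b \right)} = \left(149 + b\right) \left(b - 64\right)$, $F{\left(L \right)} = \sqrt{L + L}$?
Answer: $-83777$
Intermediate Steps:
$F{\left(L \right)} = \sqrt{2} \sqrt{L}$ ($F{\left(L \right)} = \sqrt{2 L} = \sqrt{2} \sqrt{L}$)
$s{\left(t \right)} = 1$ ($s{\left(t \right)} = \frac{2 t}{2 t} = 2 t \frac{1}{2 t} = 1$)
$p{\left(r,b \right)} = \left(-64 + b\right) \left(149 + b\right)$ ($p{\left(r,b \right)} = \left(149 + b\right) \left(-64 + b\right) = \left(-64 + b\right) \left(149 + b\right)$)
$-74327 + p{\left(633,s{\left(F{\left(-1 \right)} \right)} \right)} = -74327 + \left(-9536 + 1^{2} + 85 \cdot 1\right) = -74327 + \left(-9536 + 1 + 85\right) = -74327 - 9450 = -83777$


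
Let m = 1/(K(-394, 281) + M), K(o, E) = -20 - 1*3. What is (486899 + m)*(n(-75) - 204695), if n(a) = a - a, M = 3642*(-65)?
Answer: -23596174970251470/236753 ≈ -9.9666e+10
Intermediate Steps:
K(o, E) = -23 (K(o, E) = -20 - 3 = -23)
M = -236730
n(a) = 0
m = -1/236753 (m = 1/(-23 - 236730) = 1/(-236753) = -1/236753 ≈ -4.2238e-6)
(486899 + m)*(n(-75) - 204695) = (486899 - 1/236753)*(0 - 204695) = (115274798946/236753)*(-204695) = -23596174970251470/236753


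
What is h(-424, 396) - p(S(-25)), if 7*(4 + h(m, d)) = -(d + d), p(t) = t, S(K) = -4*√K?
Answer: -820/7 + 20*I ≈ -117.14 + 20.0*I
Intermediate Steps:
h(m, d) = -4 - 2*d/7 (h(m, d) = -4 + (-(d + d))/7 = -4 + (-2*d)/7 = -4 - 2*d/7)
h(-424, 396) - p(S(-25)) = (-4 - 2/7*396) - (-4)*√(-25) = (-4 - 792/7) - (-4)*5*I = -820/7 - (-20)*I = -820/7 + 20*I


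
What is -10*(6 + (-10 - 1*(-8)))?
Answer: -40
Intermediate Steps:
-10*(6 + (-10 - 1*(-8))) = -10*(6 + (-10 + 8)) = -10*(6 - 2) = -10*4 = -40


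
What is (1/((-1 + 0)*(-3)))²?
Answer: ⅑ ≈ 0.11111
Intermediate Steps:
(1/((-1 + 0)*(-3)))² = (1/(-1*(-3)))² = (1/3)² = (⅓)² = ⅑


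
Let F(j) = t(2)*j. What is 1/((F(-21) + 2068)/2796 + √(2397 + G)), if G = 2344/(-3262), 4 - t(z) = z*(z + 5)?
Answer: -11146254/32774032733 + 8388*√6374494385/32774032733 ≈ 0.020094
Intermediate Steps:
t(z) = 4 - z*(5 + z) (t(z) = 4 - z*(z + 5) = 4 - z*(5 + z))
G = -1172/1631 (G = 2344*(-1/3262) = -1172/1631 ≈ -0.71858)
F(j) = -10*j (F(j) = (4 - 1*2² - 5*2)*j = (4 - 1*4 - 10)*j = (4 - 4 - 10)*j = -10*j)
1/((F(-21) + 2068)/2796 + √(2397 + G)) = 1/((-10*(-21) + 2068)/2796 + √(2397 - 1172/1631)) = 1/((210 + 2068)*(1/2796) + √(3908335/1631)) = 1/(2278*(1/2796) + √6374494385/1631) = 1/(1139/1398 + √6374494385/1631)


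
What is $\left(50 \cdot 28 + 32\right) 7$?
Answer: $10024$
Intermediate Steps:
$\left(50 \cdot 28 + 32\right) 7 = \left(1400 + 32\right) 7 = 1432 \cdot 7 = 10024$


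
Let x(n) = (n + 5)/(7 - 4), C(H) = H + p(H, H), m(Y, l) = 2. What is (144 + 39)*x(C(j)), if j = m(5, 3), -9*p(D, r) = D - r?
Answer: 427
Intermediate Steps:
p(D, r) = -D/9 + r/9 (p(D, r) = -(D - r)/9 = -D/9 + r/9)
j = 2
C(H) = H (C(H) = H + (-H/9 + H/9) = H + 0 = H)
x(n) = 5/3 + n/3 (x(n) = (5 + n)/3 = (5 + n)*(1/3) = 5/3 + n/3)
(144 + 39)*x(C(j)) = (144 + 39)*(5/3 + (1/3)*2) = 183*(5/3 + 2/3) = 183*(7/3) = 427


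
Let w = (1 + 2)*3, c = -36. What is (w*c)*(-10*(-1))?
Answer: -3240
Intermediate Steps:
w = 9 (w = 3*3 = 9)
(w*c)*(-10*(-1)) = (9*(-36))*(-10*(-1)) = -324*10 = -3240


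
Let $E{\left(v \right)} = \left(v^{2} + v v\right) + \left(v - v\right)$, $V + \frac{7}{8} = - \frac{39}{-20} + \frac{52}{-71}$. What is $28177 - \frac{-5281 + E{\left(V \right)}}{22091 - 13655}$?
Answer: $\frac{958622582711671}{34020700800} \approx 28178.0$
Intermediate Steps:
$V = \frac{973}{2840}$ ($V = - \frac{7}{8} + \left(- \frac{39}{-20} + \frac{52}{-71}\right) = - \frac{7}{8} + \left(\left(-39\right) \left(- \frac{1}{20}\right) + 52 \left(- \frac{1}{71}\right)\right) = - \frac{7}{8} + \left(\frac{39}{20} - \frac{52}{71}\right) = - \frac{7}{8} + \frac{1729}{1420} = \frac{973}{2840} \approx 0.34261$)
$E{\left(v \right)} = 2 v^{2}$ ($E{\left(v \right)} = \left(v^{2} + v^{2}\right) + 0 = 2 v^{2} + 0 = 2 v^{2}$)
$28177 - \frac{-5281 + E{\left(V \right)}}{22091 - 13655} = 28177 - \frac{-5281 + 2 \left(\frac{973}{2840}\right)^{2}}{22091 - 13655} = 28177 - \frac{-5281 + 2 \cdot \frac{946729}{8065600}}{8436} = 28177 - \left(-5281 + \frac{946729}{4032800}\right) \frac{1}{8436} = 28177 - \left(- \frac{21296270071}{4032800}\right) \frac{1}{8436} = 28177 - - \frac{21296270071}{34020700800} = 28177 + \frac{21296270071}{34020700800} = \frac{958622582711671}{34020700800}$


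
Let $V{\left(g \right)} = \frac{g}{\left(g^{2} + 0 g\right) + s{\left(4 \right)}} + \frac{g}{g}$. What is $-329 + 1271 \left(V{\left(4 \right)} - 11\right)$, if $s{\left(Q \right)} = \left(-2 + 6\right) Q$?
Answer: $- \frac{103041}{8} \approx -12880.0$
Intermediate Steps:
$s{\left(Q \right)} = 4 Q$
$V{\left(g \right)} = 1 + \frac{g}{16 + g^{2}}$ ($V{\left(g \right)} = \frac{g}{\left(g^{2} + 0 g\right) + 4 \cdot 4} + \frac{g}{g} = \frac{g}{\left(g^{2} + 0\right) + 16} + 1 = \frac{g}{g^{2} + 16} + 1 = \frac{g}{16 + g^{2}} + 1 = 1 + \frac{g}{16 + g^{2}}$)
$-329 + 1271 \left(V{\left(4 \right)} - 11\right) = -329 + 1271 \left(\frac{16 + 4 + 4^{2}}{16 + 4^{2}} - 11\right) = -329 + 1271 \left(\frac{16 + 4 + 16}{16 + 16} - 11\right) = -329 + 1271 \left(\frac{1}{32} \cdot 36 - 11\right) = -329 + 1271 \left(\frac{9}{8} - 11\right) = -329 + 1271 \left(- \frac{79}{8}\right) = -329 - \frac{100409}{8} = - \frac{103041}{8}$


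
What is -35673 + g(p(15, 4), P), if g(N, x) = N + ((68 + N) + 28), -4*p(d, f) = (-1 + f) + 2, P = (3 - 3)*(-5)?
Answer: -71159/2 ≈ -35580.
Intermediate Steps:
P = 0 (P = 0*(-5) = 0)
p(d, f) = -1/4 - f/4 (p(d, f) = -((-1 + f) + 2)/4 = -(1 + f)/4 = -1/4 - f/4)
g(N, x) = 96 + 2*N (g(N, x) = N + (96 + N) = 96 + 2*N)
-35673 + g(p(15, 4), P) = -35673 + (96 + 2*(-1/4 - 1/4*4)) = -35673 + (96 + 2*(-1/4 - 1)) = -35673 + (96 + 2*(-5/4)) = -35673 + (96 - 5/2) = -35673 + 187/2 = -71159/2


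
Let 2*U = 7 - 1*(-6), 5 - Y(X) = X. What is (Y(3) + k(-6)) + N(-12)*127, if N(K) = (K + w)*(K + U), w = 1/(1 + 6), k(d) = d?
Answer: 115895/14 ≈ 8278.2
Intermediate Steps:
Y(X) = 5 - X
U = 13/2 (U = (7 - 1*(-6))/2 = (7 + 6)/2 = (½)*13 = 13/2 ≈ 6.5000)
w = ⅐ (w = 1/7 = ⅐ ≈ 0.14286)
N(K) = (⅐ + K)*(13/2 + K) (N(K) = (K + ⅐)*(K + 13/2) = (⅐ + K)*(13/2 + K))
(Y(3) + k(-6)) + N(-12)*127 = ((5 - 1*3) - 6) + (13/14 + (-12)² + (93/14)*(-12))*127 = ((5 - 3) - 6) + (13/14 + 144 - 558/7)*127 = (2 - 6) + (913/14)*127 = -4 + 115951/14 = 115895/14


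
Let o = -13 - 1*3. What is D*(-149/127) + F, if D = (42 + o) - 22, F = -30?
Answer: -4406/127 ≈ -34.693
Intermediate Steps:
o = -16 (o = -13 - 3 = -16)
D = 4 (D = (42 - 16) - 22 = 26 - 22 = 4)
D*(-149/127) + F = 4*(-149/127) - 30 = -596/127 - 30 = -4406/127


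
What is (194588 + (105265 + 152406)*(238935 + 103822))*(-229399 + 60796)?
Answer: -14890803430201605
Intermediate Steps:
(194588 + (105265 + 152406)*(238935 + 103822))*(-229399 + 60796) = (194588 + 257671*342757)*(-168603) = (194588 + 88318538947)*(-168603) = 88318733535*(-168603) = -14890803430201605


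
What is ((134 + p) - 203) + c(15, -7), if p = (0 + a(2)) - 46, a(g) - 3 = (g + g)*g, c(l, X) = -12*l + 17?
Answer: -267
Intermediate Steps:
c(l, X) = 17 - 12*l
a(g) = 3 + 2*g² (a(g) = 3 + (g + g)*g = 3 + (2*g)*g = 3 + 2*g²)
p = -35 (p = (0 + (3 + 2*2²)) - 46 = (0 + (3 + 2*4)) - 46 = (0 + (3 + 8)) - 46 = (0 + 11) - 46 = 11 - 46 = -35)
((134 + p) - 203) + c(15, -7) = ((134 - 35) - 203) + (17 - 12*15) = (99 - 203) + (17 - 180) = -104 - 163 = -267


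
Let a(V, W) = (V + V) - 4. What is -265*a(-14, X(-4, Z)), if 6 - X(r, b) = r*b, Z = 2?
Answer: 8480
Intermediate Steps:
X(r, b) = 6 - b*r (X(r, b) = 6 - r*b = 6 - b*r)
a(V, W) = -4 + 2*V (a(V, W) = 2*V - 4 = -4 + 2*V)
-265*a(-14, X(-4, Z)) = -265*(-4 + 2*(-14)) = -265*(-4 - 28) = -265*(-32) = 8480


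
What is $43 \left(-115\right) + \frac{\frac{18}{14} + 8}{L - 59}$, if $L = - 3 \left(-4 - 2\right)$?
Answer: $- \frac{1419280}{287} \approx -4945.2$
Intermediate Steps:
$L = 18$ ($L = \left(-3\right) \left(-6\right) = 18$)
$43 \left(-115\right) + \frac{\frac{18}{14} + 8}{L - 59} = 43 \left(-115\right) + \frac{\frac{18}{14} + 8}{18 - 59} = -4945 + \frac{18 \cdot \frac{1}{14} + 8}{-41} = -4945 + \left(\frac{9}{7} + 8\right) \left(- \frac{1}{41}\right) = -4945 + \frac{65}{7} \left(- \frac{1}{41}\right) = -4945 - \frac{65}{287} = - \frac{1419280}{287}$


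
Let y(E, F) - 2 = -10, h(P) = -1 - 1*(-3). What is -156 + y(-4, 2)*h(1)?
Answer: -172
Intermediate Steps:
h(P) = 2 (h(P) = -1 + 3 = 2)
y(E, F) = -8 (y(E, F) = 2 - 10 = -8)
-156 + y(-4, 2)*h(1) = -156 - 8*2 = -156 - 16 = -172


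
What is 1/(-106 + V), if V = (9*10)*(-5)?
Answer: -1/556 ≈ -0.0017986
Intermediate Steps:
V = -450 (V = 90*(-5) = -450)
1/(-106 + V) = 1/(-106 - 450) = 1/(-556) = -1/556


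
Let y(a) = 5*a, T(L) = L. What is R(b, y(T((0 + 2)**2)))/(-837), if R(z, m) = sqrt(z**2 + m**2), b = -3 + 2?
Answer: -sqrt(401)/837 ≈ -0.023925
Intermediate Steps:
b = -1
R(z, m) = sqrt(m**2 + z**2)
R(b, y(T((0 + 2)**2)))/(-837) = sqrt((5*(0 + 2)**2)**2 + (-1)**2)/(-837) = sqrt((5*2**2)**2 + 1)*(-1/837) = sqrt((5*4)**2 + 1)*(-1/837) = sqrt(20**2 + 1)*(-1/837) = sqrt(400 + 1)*(-1/837) = sqrt(401)*(-1/837) = -sqrt(401)/837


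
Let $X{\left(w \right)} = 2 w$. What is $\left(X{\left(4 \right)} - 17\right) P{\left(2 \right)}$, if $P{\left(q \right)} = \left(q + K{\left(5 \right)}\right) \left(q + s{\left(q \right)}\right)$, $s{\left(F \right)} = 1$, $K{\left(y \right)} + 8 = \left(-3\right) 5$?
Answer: $567$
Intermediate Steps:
$K{\left(y \right)} = -23$ ($K{\left(y \right)} = -8 - 15 = -23$)
$P{\left(q \right)} = \left(1 + q\right) \left(-23 + q\right)$ ($P{\left(q \right)} = \left(q - 23\right) \left(q + 1\right) = \left(-23 + q\right) \left(1 + q\right) = \left(1 + q\right) \left(-23 + q\right)$)
$\left(X{\left(4 \right)} - 17\right) P{\left(2 \right)} = \left(2 \cdot 4 - 17\right) \left(-23 + 2^{2} - 44\right) = \left(8 - 17\right) \left(-23 + 4 - 44\right) = \left(-9\right) \left(-63\right) = 567$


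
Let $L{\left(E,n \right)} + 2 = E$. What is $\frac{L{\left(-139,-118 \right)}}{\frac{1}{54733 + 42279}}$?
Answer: $-13678692$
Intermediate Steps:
$L{\left(E,n \right)} = -2 + E$
$\frac{L{\left(-139,-118 \right)}}{\frac{1}{54733 + 42279}} = \frac{-2 - 139}{\frac{1}{54733 + 42279}} = - \frac{141}{\frac{1}{97012}} = - 141 \frac{1}{\frac{1}{97012}} = \left(-141\right) 97012 = -13678692$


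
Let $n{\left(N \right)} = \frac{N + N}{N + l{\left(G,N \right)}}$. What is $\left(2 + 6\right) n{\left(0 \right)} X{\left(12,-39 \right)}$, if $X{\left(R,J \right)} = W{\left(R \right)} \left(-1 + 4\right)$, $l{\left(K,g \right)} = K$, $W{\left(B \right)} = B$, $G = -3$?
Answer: $0$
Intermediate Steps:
$X{\left(R,J \right)} = 3 R$ ($X{\left(R,J \right)} = R \left(-1 + 4\right) = R 3 = 3 R$)
$n{\left(N \right)} = \frac{2 N}{-3 + N}$ ($n{\left(N \right)} = \frac{N + N}{N - 3} = \frac{2 N}{-3 + N}$)
$\left(2 + 6\right) n{\left(0 \right)} X{\left(12,-39 \right)} = \left(2 + 6\right) 2 \cdot 0 \frac{1}{-3 + 0} \cdot 3 \cdot 12 = 8 \cdot 2 \cdot 0 \frac{1}{-3} \cdot 36 = 8 \cdot 2 \cdot 0 \left(- \frac{1}{3}\right) 36 = 8 \cdot 0 \cdot 36 = 0 \cdot 36 = 0$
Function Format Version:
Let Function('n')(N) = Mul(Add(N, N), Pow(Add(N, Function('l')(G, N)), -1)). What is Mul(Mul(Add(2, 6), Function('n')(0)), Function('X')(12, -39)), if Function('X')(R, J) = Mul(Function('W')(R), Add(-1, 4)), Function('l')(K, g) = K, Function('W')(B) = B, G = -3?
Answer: 0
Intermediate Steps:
Function('X')(R, J) = Mul(3, R) (Function('X')(R, J) = Mul(R, Add(-1, 4)) = Mul(R, 3) = Mul(3, R))
Function('n')(N) = Mul(2, N, Pow(Add(-3, N), -1)) (Function('n')(N) = Mul(Add(N, N), Pow(Add(N, -3), -1)) = Mul(Mul(2, N), Pow(Add(-3, N), -1)) = Mul(2, N, Pow(Add(-3, N), -1)))
Mul(Mul(Add(2, 6), Function('n')(0)), Function('X')(12, -39)) = Mul(Mul(Add(2, 6), Mul(2, 0, Pow(Add(-3, 0), -1))), Mul(3, 12)) = Mul(Mul(8, Mul(2, 0, Pow(-3, -1))), 36) = Mul(Mul(8, Mul(2, 0, Rational(-1, 3))), 36) = Mul(Mul(8, 0), 36) = Mul(0, 36) = 0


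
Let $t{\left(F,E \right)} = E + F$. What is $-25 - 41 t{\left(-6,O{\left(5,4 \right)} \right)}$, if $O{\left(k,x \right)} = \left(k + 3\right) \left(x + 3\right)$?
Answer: $-2075$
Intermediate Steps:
$O{\left(k,x \right)} = \left(3 + k\right) \left(3 + x\right)$
$-25 - 41 t{\left(-6,O{\left(5,4 \right)} \right)} = -25 - 41 \left(\left(9 + 3 \cdot 5 + 3 \cdot 4 + 5 \cdot 4\right) - 6\right) = -25 - 41 \left(\left(9 + 15 + 12 + 20\right) - 6\right) = -25 - 41 \left(56 - 6\right) = -25 - 2050 = -2075$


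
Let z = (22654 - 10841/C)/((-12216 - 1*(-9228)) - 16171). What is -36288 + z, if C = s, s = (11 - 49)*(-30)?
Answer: -16175539951/445740 ≈ -36289.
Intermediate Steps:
s = 1140 (s = -38*(-30) = 1140)
C = 1140
z = -526831/445740 (z = (22654 - 10841/1140)/((-12216 - 1*(-9228)) - 16171) = (22654 - 10841*1/1140)/((-12216 + 9228) - 16171) = (22654 - 10841/1140)/(-2988 - 16171) = (25814719/1140)/(-19159) = (25814719/1140)*(-1/19159) = -526831/445740 ≈ -1.1819)
-36288 + z = -36288 - 526831/445740 = -16175539951/445740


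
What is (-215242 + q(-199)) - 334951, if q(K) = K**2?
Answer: -510592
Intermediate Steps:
(-215242 + q(-199)) - 334951 = (-215242 + (-199)**2) - 334951 = (-215242 + 39601) - 334951 = -175641 - 334951 = -510592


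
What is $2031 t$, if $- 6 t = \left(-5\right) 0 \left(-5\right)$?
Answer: $0$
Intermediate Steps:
$t = 0$ ($t = - \frac{\left(-5\right) 0 \left(-5\right)}{6} = - \frac{0 \left(-5\right)}{6} = \left(- \frac{1}{6}\right) 0 = 0$)
$2031 t = 2031 \cdot 0 = 0$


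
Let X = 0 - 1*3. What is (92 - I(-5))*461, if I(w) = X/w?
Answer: 210677/5 ≈ 42135.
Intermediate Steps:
X = -3 (X = 0 - 3 = -3)
I(w) = -3/w
(92 - I(-5))*461 = (92 - (-3)/(-5))*461 = (92 - (-3)*(-1)/5)*461 = (92 - 1*3/5)*461 = (92 - 3/5)*461 = (457/5)*461 = 210677/5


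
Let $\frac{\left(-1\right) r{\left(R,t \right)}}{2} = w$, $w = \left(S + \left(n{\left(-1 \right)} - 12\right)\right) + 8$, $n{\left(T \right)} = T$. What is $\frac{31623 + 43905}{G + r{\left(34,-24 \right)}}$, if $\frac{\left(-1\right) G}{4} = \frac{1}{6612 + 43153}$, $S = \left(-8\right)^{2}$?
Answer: $- \frac{1879325460}{2936137} \approx -640.07$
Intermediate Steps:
$S = 64$
$w = 59$ ($w = \left(64 - 13\right) + 8 = 51 + 8 = 59$)
$r{\left(R,t \right)} = -118$ ($r{\left(R,t \right)} = \left(-2\right) 59 = -118$)
$G = - \frac{4}{49765}$ ($G = - \frac{4}{6612 + 43153} = - \frac{4}{49765} \approx -8.0378 \cdot 10^{-5}$)
$\frac{31623 + 43905}{G + r{\left(34,-24 \right)}} = \frac{31623 + 43905}{- \frac{4}{49765} - 118} = \frac{75528}{- \frac{5872274}{49765}} = 75528 \left(- \frac{49765}{5872274}\right) = - \frac{1879325460}{2936137}$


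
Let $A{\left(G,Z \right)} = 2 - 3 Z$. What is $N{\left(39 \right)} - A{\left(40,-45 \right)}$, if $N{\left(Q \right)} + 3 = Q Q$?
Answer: $1381$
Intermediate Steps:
$N{\left(Q \right)} = -3 + Q^{2}$ ($N{\left(Q \right)} = -3 + Q Q = -3 + Q^{2}$)
$N{\left(39 \right)} - A{\left(40,-45 \right)} = \left(-3 + 39^{2}\right) - \left(2 - -135\right) = \left(-3 + 1521\right) - \left(2 + 135\right) = 1518 - 137 = 1381$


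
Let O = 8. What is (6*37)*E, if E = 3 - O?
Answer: -1110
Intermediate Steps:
E = -5 (E = 3 - 1*8 = 3 - 8 = -5)
(6*37)*E = (6*37)*(-5) = 222*(-5) = -1110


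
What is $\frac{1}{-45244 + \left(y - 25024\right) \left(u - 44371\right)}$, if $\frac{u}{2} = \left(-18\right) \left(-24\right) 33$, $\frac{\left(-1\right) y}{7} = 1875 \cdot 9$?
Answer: $\frac{1}{2270154747} \approx 4.405 \cdot 10^{-10}$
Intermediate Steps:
$y = -118125$ ($y = - 7 \cdot 1875 \cdot 9 = \left(-7\right) 16875 = -118125$)
$u = 28512$ ($u = 2 \left(-18\right) \left(-24\right) 33 = 2 \cdot 432 \cdot 33 = 2 \cdot 14256 = 28512$)
$\frac{1}{-45244 + \left(y - 25024\right) \left(u - 44371\right)} = \frac{1}{-45244 + \left(-118125 - 25024\right) \left(28512 - 44371\right)} = \frac{1}{-45244 - -2270199991} = \frac{1}{-45244 + 2270199991} = \frac{1}{2270154747}$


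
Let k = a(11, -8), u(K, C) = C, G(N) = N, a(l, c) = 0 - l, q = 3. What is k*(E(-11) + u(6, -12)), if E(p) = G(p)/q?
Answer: 517/3 ≈ 172.33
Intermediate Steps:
a(l, c) = -l
E(p) = p/3
k = -11 (k = -1*11 = -11)
k*(E(-11) + u(6, -12)) = -11*((1/3)*(-11) - 12) = -11*(-11/3 - 12) = -11*(-47/3) = 517/3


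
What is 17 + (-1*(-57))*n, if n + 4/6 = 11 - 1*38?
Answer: -1560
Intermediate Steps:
n = -83/3 (n = -⅔ + (11 - 1*38) = -⅔ + (11 - 38) = -⅔ - 27 = -83/3 ≈ -27.667)
17 + (-1*(-57))*n = 17 - 1*(-57)*(-83/3) = 17 + 57*(-83/3) = 17 - 1577 = -1560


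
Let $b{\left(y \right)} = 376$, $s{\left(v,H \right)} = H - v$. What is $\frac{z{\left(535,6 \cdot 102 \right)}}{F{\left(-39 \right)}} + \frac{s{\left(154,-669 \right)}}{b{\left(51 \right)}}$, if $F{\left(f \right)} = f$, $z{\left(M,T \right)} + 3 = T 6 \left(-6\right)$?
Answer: $\frac{211617}{376} \approx 562.81$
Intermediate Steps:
$z{\left(M,T \right)} = -3 - 36 T$ ($z{\left(M,T \right)} = -3 + T 6 \left(-6\right) = -3 + 6 T \left(-6\right) = -3 - 36 T$)
$\frac{z{\left(535,6 \cdot 102 \right)}}{F{\left(-39 \right)}} + \frac{s{\left(154,-669 \right)}}{b{\left(51 \right)}} = \frac{-3 - 36 \cdot 6 \cdot 102}{-39} + \frac{-669 - 154}{376} = \left(-3 - 22032\right) \left(- \frac{1}{39}\right) + \left(-669 - 154\right) \frac{1}{376} = \left(-3 - 22032\right) \left(- \frac{1}{39}\right) - \frac{823}{376} = \left(-22035\right) \left(- \frac{1}{39}\right) - \frac{823}{376} = 565 - \frac{823}{376} = \frac{211617}{376}$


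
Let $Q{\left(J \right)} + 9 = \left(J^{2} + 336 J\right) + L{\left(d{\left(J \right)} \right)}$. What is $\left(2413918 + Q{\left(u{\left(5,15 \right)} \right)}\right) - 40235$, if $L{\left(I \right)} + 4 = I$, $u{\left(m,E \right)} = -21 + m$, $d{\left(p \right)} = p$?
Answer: $2368534$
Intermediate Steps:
$L{\left(I \right)} = -4 + I$
$Q{\left(J \right)} = -13 + J^{2} + 337 J$ ($Q{\left(J \right)} = -9 + \left(\left(J^{2} + 336 J\right) + \left(-4 + J\right)\right) = -9 + \left(-4 + J^{2} + 337 J\right) = -13 + J^{2} + 337 J$)
$\left(2413918 + Q{\left(u{\left(5,15 \right)} \right)}\right) - 40235 = \left(2413918 + \left(-13 + \left(-21 + 5\right)^{2} + 337 \left(-21 + 5\right)\right)\right) - 40235 = \left(2413918 + \left(-13 + \left(-16\right)^{2} + 337 \left(-16\right)\right)\right) - 40235 = \left(2413918 - 5149\right) - 40235 = 2408769 - 40235 = 2368534$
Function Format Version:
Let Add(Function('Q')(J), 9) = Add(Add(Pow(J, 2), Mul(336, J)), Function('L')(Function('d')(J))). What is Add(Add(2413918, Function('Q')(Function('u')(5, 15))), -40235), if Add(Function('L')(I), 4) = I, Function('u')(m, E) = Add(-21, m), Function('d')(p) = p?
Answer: 2368534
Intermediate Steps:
Function('L')(I) = Add(-4, I)
Function('Q')(J) = Add(-13, Pow(J, 2), Mul(337, J)) (Function('Q')(J) = Add(-9, Add(Add(Pow(J, 2), Mul(336, J)), Add(-4, J))) = Add(-9, Add(-4, Pow(J, 2), Mul(337, J))) = Add(-13, Pow(J, 2), Mul(337, J)))
Add(Add(2413918, Function('Q')(Function('u')(5, 15))), -40235) = Add(Add(2413918, Add(-13, Pow(Add(-21, 5), 2), Mul(337, Add(-21, 5)))), -40235) = Add(Add(2413918, Add(-13, Pow(-16, 2), Mul(337, -16))), -40235) = Add(Add(2413918, Add(-13, 256, -5392)), -40235) = Add(Add(2413918, -5149), -40235) = Add(2408769, -40235) = 2368534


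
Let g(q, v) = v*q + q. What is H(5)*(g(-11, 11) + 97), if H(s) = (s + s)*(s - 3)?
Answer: -700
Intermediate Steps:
H(s) = 2*s*(-3 + s) (H(s) = (2*s)*(-3 + s) = 2*s*(-3 + s))
g(q, v) = q + q*v (g(q, v) = q*v + q = q + q*v)
H(5)*(g(-11, 11) + 97) = (2*5*(-3 + 5))*(-11*(1 + 11) + 97) = (2*5*2)*(-11*12 + 97) = 20*(-132 + 97) = 20*(-35) = -700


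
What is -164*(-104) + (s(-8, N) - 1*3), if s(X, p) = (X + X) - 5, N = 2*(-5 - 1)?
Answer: 17032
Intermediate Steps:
N = -12 (N = 2*(-6) = -12)
s(X, p) = -5 + 2*X (s(X, p) = 2*X - 5 = -5 + 2*X)
-164*(-104) + (s(-8, N) - 1*3) = -164*(-104) + ((-5 + 2*(-8)) - 1*3) = 17056 + ((-5 - 16) - 3) = 17056 + (-21 - 3) = 17056 - 24 = 17032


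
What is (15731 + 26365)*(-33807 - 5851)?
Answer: -1669443168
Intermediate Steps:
(15731 + 26365)*(-33807 - 5851) = 42096*(-39658) = -1669443168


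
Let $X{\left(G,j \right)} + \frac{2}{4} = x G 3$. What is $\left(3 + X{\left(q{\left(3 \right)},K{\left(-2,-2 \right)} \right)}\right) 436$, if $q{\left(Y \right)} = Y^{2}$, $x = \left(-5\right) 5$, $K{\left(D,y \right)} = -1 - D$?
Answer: $-293210$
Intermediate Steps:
$x = -25$
$X{\left(G,j \right)} = - \frac{1}{2} - 75 G$ ($X{\left(G,j \right)} = - \frac{1}{2} + - 25 G 3 = - \frac{1}{2} - 75 G$)
$\left(3 + X{\left(q{\left(3 \right)},K{\left(-2,-2 \right)} \right)}\right) 436 = \left(3 - \left(\frac{1}{2} + 75 \cdot 3^{2}\right)\right) 436 = \left(3 - \frac{1351}{2}\right) 436 = \left(- \frac{1345}{2}\right) 436 = -293210$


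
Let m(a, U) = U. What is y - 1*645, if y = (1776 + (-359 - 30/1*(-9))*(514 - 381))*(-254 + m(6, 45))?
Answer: 2102104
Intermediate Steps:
y = 2102749 (y = (1776 + (-359 - 30/1*(-9))*(514 - 381))*(-254 + 45) = (1776 + (-359 - 30*(-9))*133)*(-209) = (1776 + (-359 + 270)*133)*(-209) = (1776 - 89*133)*(-209) = (1776 - 11837)*(-209) = -10061*(-209) = 2102749)
y - 1*645 = 2102749 - 1*645 = 2102749 - 645 = 2102104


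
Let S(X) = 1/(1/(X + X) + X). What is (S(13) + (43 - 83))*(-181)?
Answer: 2449654/339 ≈ 7226.1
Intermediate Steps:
S(X) = 1/(X + 1/(2*X)) (S(X) = 1/(1/(2*X) + X) = 1/(X + 1/(2*X)))
(S(13) + (43 - 83))*(-181) = (2*13/(1 + 2*13²) + (43 - 83))*(-181) = (2*13/(1 + 2*169) - 40)*(-181) = (2*13/(1 + 338) - 40)*(-181) = (2*13/339 - 40)*(-181) = (2*13*(1/339) - 40)*(-181) = (26/339 - 40)*(-181) = -13534/339*(-181) = 2449654/339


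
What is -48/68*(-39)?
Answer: 468/17 ≈ 27.529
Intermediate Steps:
-48/68*(-39) = -48*1/68*(-39) = -12/17*(-39) = 468/17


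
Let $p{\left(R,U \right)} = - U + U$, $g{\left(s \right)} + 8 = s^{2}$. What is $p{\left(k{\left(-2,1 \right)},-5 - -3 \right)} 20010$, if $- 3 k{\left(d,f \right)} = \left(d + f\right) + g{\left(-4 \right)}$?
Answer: $0$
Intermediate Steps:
$g{\left(s \right)} = -8 + s^{2}$
$k{\left(d,f \right)} = - \frac{8}{3} - \frac{d}{3} - \frac{f}{3}$ ($k{\left(d,f \right)} = - \frac{\left(d + f\right) - \left(8 - \left(-4\right)^{2}\right)}{3} = - \frac{\left(d + f\right) + \left(-8 + 16\right)}{3} = - \frac{\left(d + f\right) + 8}{3} = - \frac{8 + d + f}{3} = - \frac{8}{3} - \frac{d}{3} - \frac{f}{3}$)
$p{\left(R,U \right)} = 0$
$p{\left(k{\left(-2,1 \right)},-5 - -3 \right)} 20010 = 0 \cdot 20010 = 0$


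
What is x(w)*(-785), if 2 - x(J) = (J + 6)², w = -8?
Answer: 1570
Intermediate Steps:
x(J) = 2 - (6 + J)² (x(J) = 2 - (J + 6)² = 2 - (6 + J)²)
x(w)*(-785) = (2 - (6 - 8)²)*(-785) = (2 - 1*(-2)²)*(-785) = (2 - 1*4)*(-785) = (2 - 4)*(-785) = -2*(-785) = 1570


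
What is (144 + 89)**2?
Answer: 54289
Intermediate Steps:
(144 + 89)**2 = 233**2 = 54289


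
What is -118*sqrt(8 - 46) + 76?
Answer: 76 - 118*I*sqrt(38) ≈ 76.0 - 727.4*I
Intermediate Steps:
-118*sqrt(8 - 46) + 76 = -118*I*sqrt(38) + 76 = 76 - 118*I*sqrt(38)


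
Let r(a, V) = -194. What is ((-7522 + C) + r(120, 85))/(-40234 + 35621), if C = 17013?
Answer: -9297/4613 ≈ -2.0154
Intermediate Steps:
((-7522 + C) + r(120, 85))/(-40234 + 35621) = ((-7522 + 17013) - 194)/(-40234 + 35621) = (9491 - 194)/(-4613) = 9297*(-1/4613) = -9297/4613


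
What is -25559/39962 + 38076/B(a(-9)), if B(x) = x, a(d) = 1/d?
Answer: -13694363567/39962 ≈ -3.4268e+5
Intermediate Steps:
a(d) = 1/d
-25559/39962 + 38076/B(a(-9)) = -25559/39962 + 38076/(1/(-9)) = -25559*1/39962 + 38076/(-⅑) = -25559/39962 + 38076*(-9) = -25559/39962 - 342684 = -13694363567/39962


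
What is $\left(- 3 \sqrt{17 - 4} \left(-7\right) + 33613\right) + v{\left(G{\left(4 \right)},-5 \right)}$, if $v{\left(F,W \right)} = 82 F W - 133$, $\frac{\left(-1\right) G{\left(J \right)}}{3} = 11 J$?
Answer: $87600 + 21 \sqrt{13} \approx 87676.0$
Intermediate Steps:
$G{\left(J \right)} = - 33 J$ ($G{\left(J \right)} = - 3 \cdot 11 J = - 33 J$)
$v{\left(F,W \right)} = -133 + 82 F W$ ($v{\left(F,W \right)} = 82 F W - 133 = -133 + 82 F W$)
$\left(- 3 \sqrt{17 - 4} \left(-7\right) + 33613\right) + v{\left(G{\left(4 \right)},-5 \right)} = \left(- 3 \sqrt{17 - 4} \left(-7\right) + 33613\right) - \left(133 - 82 \left(\left(-33\right) 4\right) \left(-5\right)\right) = \left(- 3 \sqrt{13} \left(-7\right) + 33613\right) - \left(133 + 10824 \left(-5\right)\right) = \left(21 \sqrt{13} + 33613\right) + \left(-133 + 54120\right) = \left(33613 + 21 \sqrt{13}\right) + 53987 = 87600 + 21 \sqrt{13}$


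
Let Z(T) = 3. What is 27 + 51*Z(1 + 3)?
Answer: 180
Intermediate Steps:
27 + 51*Z(1 + 3) = 27 + 51*3 = 27 + 153 = 180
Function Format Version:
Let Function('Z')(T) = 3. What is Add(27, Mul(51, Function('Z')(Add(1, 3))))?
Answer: 180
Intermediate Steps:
Add(27, Mul(51, Function('Z')(Add(1, 3)))) = Add(27, Mul(51, 3)) = Add(27, 153) = 180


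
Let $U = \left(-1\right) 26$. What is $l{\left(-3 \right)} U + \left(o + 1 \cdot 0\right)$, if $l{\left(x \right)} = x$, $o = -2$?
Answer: $76$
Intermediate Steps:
$U = -26$
$l{\left(-3 \right)} U + \left(o + 1 \cdot 0\right) = \left(-3\right) \left(-26\right) + \left(-2 + 1 \cdot 0\right) = 78 + \left(-2 + 0\right) = 78 - 2 = 76$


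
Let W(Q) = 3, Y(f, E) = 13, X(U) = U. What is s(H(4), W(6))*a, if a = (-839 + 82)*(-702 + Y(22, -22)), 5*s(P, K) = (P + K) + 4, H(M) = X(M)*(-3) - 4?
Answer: -4694157/5 ≈ -9.3883e+5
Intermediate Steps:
H(M) = -4 - 3*M (H(M) = M*(-3) - 4 = -3*M - 4 = -4 - 3*M)
s(P, K) = ⅘ + K/5 + P/5 (s(P, K) = ((P + K) + 4)/5 = ((K + P) + 4)/5 = (4 + K + P)/5 = ⅘ + K/5 + P/5)
a = 521573 (a = (-839 + 82)*(-702 + 13) = -757*(-689) = 521573)
s(H(4), W(6))*a = (⅘ + (⅕)*3 + (-4 - 3*4)/5)*521573 = (⅘ + ⅗ + (-4 - 12)/5)*521573 = (⅘ + ⅗ + (⅕)*(-16))*521573 = (⅘ + ⅗ - 16/5)*521573 = -9/5*521573 = -4694157/5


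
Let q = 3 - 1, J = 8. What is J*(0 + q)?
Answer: 16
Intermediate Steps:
q = 2
J*(0 + q) = 8*(0 + 2) = 8*2 = 16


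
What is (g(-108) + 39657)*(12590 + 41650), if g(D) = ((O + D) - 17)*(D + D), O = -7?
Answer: 3697486560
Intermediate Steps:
g(D) = 2*D*(-24 + D) (g(D) = ((-7 + D) - 17)*(D + D) = (-24 + D)*(2*D) = 2*D*(-24 + D))
(g(-108) + 39657)*(12590 + 41650) = (2*(-108)*(-24 - 108) + 39657)*(12590 + 41650) = (2*(-108)*(-132) + 39657)*54240 = (28512 + 39657)*54240 = 68169*54240 = 3697486560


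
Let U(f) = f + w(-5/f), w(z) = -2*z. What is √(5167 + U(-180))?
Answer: √179530/6 ≈ 70.618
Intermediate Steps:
U(f) = f + 10/f (U(f) = f - (-10)/f = f + 10/f)
√(5167 + U(-180)) = √(5167 + (-180 + 10/(-180))) = √(5167 + (-180 + 10*(-1/180))) = √(5167 + (-180 - 1/18)) = √(5167 - 3241/18) = √(89765/18) = √179530/6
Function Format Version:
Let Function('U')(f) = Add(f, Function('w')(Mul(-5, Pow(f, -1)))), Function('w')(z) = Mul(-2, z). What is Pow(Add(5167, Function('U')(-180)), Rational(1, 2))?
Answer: Mul(Rational(1, 6), Pow(179530, Rational(1, 2))) ≈ 70.618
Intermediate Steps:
Function('U')(f) = Add(f, Mul(10, Pow(f, -1))) (Function('U')(f) = Add(f, Mul(-2, Mul(-5, Pow(f, -1)))) = Add(f, Mul(10, Pow(f, -1))))
Pow(Add(5167, Function('U')(-180)), Rational(1, 2)) = Pow(Add(5167, Add(-180, Mul(10, Pow(-180, -1)))), Rational(1, 2)) = Pow(Add(5167, Add(-180, Mul(10, Rational(-1, 180)))), Rational(1, 2)) = Pow(Add(5167, Add(-180, Rational(-1, 18))), Rational(1, 2)) = Pow(Add(5167, Rational(-3241, 18)), Rational(1, 2)) = Pow(Rational(89765, 18), Rational(1, 2)) = Mul(Rational(1, 6), Pow(179530, Rational(1, 2)))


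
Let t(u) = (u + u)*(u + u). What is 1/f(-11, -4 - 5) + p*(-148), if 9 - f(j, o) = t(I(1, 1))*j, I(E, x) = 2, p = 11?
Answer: -301179/185 ≈ -1628.0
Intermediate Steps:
t(u) = 4*u² (t(u) = (2*u)*(2*u) = 4*u²)
f(j, o) = 9 - 16*j (f(j, o) = 9 - 4*2²*j = 9 - 4*4*j = 9 - 16*j)
1/f(-11, -4 - 5) + p*(-148) = 1/(9 - 16*(-11)) + 11*(-148) = 1/(9 + 176) - 1628 = 1/185 - 1628 = -301179/185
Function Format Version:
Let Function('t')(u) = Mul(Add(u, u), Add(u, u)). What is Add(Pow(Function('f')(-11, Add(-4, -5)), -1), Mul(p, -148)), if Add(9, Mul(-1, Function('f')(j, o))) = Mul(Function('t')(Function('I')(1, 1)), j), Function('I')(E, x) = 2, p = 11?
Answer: Rational(-301179, 185) ≈ -1628.0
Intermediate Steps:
Function('t')(u) = Mul(4, Pow(u, 2)) (Function('t')(u) = Mul(Mul(2, u), Mul(2, u)) = Mul(4, Pow(u, 2)))
Function('f')(j, o) = Add(9, Mul(-16, j)) (Function('f')(j, o) = Add(9, Mul(-1, Mul(Mul(4, Pow(2, 2)), j))) = Add(9, Mul(-1, Mul(Mul(4, 4), j))) = Add(9, Mul(-1, Mul(16, j))) = Add(9, Mul(-16, j)))
Add(Pow(Function('f')(-11, Add(-4, -5)), -1), Mul(p, -148)) = Add(Pow(Add(9, Mul(-16, -11)), -1), Mul(11, -148)) = Add(Pow(Add(9, 176), -1), -1628) = Add(Pow(185, -1), -1628) = Add(Rational(1, 185), -1628) = Rational(-301179, 185)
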